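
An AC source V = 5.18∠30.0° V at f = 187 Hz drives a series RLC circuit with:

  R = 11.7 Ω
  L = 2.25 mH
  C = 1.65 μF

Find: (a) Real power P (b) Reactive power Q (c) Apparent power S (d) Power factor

Step 1 — Angular frequency: ω = 2π·f = 2π·187 = 1175 rad/s.
Step 2 — Component impedances:
  R: Z = R = 11.7 Ω
  L: Z = jωL = j·1175·0.00225 = 0 + j2.644 Ω
  C: Z = 1/(jωC) = -j/(ω·C) = 0 - j515.8 Ω
Step 3 — Series combination: Z_total = R + L + C = 11.7 - j513.2 Ω = 513.3∠-88.7° Ω.
Step 4 — Source phasor: V = 5.18∠30.0° V = 4.486 + j2.59 V.
Step 5 — Current: I = V / Z = -0.004845 + j0.008852 A = 0.01009∠118.7° A.
Step 6 — Complex power: S = V·I* = 0.001191 - j0.05226 VA.
Step 7 — Real power: P = Re(S) = 0.001191 W.
Step 8 — Reactive power: Q = Im(S) = -0.05226 VAR.
Step 9 — Apparent power: |S| = 0.05227 VA.
Step 10 — Power factor: PF = P/|S| = 0.02279 (leading).

(a) P = 0.001191 W  (b) Q = -0.05226 VAR  (c) S = 0.05227 VA  (d) PF = 0.02279 (leading)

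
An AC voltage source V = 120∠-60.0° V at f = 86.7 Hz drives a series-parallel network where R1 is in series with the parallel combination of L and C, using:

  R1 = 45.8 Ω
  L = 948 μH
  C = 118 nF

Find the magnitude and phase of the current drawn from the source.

Step 1 — Angular frequency: ω = 2π·f = 2π·86.7 = 544.8 rad/s.
Step 2 — Component impedances:
  R1: Z = R = 45.8 Ω
  L: Z = jωL = j·544.8·0.000948 = 0 + j0.5164 Ω
  C: Z = 1/(jωC) = -j/(ω·C) = 0 - j1.556e+04 Ω
Step 3 — Parallel branch: L || C = 1/(1/L + 1/C) = 0 + j0.5164 Ω.
Step 4 — Series with R1: Z_total = R1 + (L || C) = 45.8 + j0.5164 Ω = 45.8∠0.6° Ω.
Step 5 — Source phasor: V = 120∠-60.0° V = 60 - j103.9 V.
Step 6 — Ohm's law: I = V / Z_total = (60 - j103.9) / (45.8 + j0.5164) = 1.284 - j2.284 A.
Step 7 — Convert to polar: |I| = 2.62 A, ∠I = -60.6°.

I = 2.62∠-60.6° A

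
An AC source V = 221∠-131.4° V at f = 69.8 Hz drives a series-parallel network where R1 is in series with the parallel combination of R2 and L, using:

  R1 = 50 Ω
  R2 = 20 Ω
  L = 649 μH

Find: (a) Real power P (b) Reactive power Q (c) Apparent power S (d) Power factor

Step 1 — Angular frequency: ω = 2π·f = 2π·69.8 = 438.6 rad/s.
Step 2 — Component impedances:
  R1: Z = R = 50 Ω
  R2: Z = R = 20 Ω
  L: Z = jωL = j·438.6·0.000649 = 0 + j0.2846 Ω
Step 3 — Parallel branch: R2 || L = 1/(1/R2 + 1/L) = 0.00405 + j0.2846 Ω.
Step 4 — Series with R1: Z_total = R1 + (R2 || L) = 50 + j0.2846 Ω = 50∠0.3° Ω.
Step 5 — Source phasor: V = 221∠-131.4° V = -146.1 - j165.8 V.
Step 6 — Current: I = V / Z = -2.942 - j3.298 A = 4.42∠-131.7° A.
Step 7 — Complex power: S = V·I* = 976.7 + j5.558 VA.
Step 8 — Real power: P = Re(S) = 976.7 W.
Step 9 — Reactive power: Q = Im(S) = 5.558 VAR.
Step 10 — Apparent power: |S| = 976.7 VA.
Step 11 — Power factor: PF = P/|S| = 1 (lagging).

(a) P = 976.7 W  (b) Q = 5.558 VAR  (c) S = 976.7 VA  (d) PF = 1 (lagging)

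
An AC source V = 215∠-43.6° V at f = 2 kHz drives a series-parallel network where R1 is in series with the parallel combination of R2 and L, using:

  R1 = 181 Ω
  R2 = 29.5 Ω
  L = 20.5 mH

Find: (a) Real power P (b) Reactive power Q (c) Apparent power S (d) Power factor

Step 1 — Angular frequency: ω = 2π·f = 2π·2000 = 1.257e+04 rad/s.
Step 2 — Component impedances:
  R1: Z = R = 181 Ω
  R2: Z = R = 29.5 Ω
  L: Z = jωL = j·1.257e+04·0.0205 = 0 + j257.6 Ω
Step 3 — Parallel branch: R2 || L = 1/(1/R2 + 1/L) = 29.12 + j3.334 Ω.
Step 4 — Series with R1: Z_total = R1 + (R2 || L) = 210.1 + j3.334 Ω = 210.1∠0.9° Ω.
Step 5 — Source phasor: V = 215∠-43.6° V = 155.7 - j148.3 V.
Step 6 — Current: I = V / Z = 0.7296 - j0.7172 A = 1.023∠-44.5° A.
Step 7 — Complex power: S = V·I* = 219.9 + j3.49 VA.
Step 8 — Real power: P = Re(S) = 219.9 W.
Step 9 — Reactive power: Q = Im(S) = 3.49 VAR.
Step 10 — Apparent power: |S| = 220 VA.
Step 11 — Power factor: PF = P/|S| = 0.9999 (lagging).

(a) P = 219.9 W  (b) Q = 3.49 VAR  (c) S = 220 VA  (d) PF = 0.9999 (lagging)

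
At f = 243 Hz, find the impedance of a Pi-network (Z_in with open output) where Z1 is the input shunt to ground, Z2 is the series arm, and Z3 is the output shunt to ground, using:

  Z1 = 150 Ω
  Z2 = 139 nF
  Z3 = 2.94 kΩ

Step 1 — Angular frequency: ω = 2π·f = 2π·243 = 1527 rad/s.
Step 2 — Component impedances:
  Z1: Z = R = 150 Ω
  Z2: Z = 1/(jωC) = -j/(ω·C) = 0 - j4712 Ω
  Z3: Z = R = 2940 Ω
Step 3 — With open output, the series arm Z2 and the output shunt Z3 appear in series to ground: Z2 + Z3 = 2940 - j4712 Ω.
Step 4 — Parallel with input shunt Z1: Z_in = Z1 || (Z2 + Z3) = 147.8 - j3.339 Ω = 147.8∠-1.3° Ω.

Z = 147.8 - j3.339 Ω = 147.8∠-1.3° Ω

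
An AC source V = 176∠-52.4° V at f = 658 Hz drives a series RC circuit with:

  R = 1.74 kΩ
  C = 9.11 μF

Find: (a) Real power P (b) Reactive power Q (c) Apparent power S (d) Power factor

Step 1 — Angular frequency: ω = 2π·f = 2π·658 = 4134 rad/s.
Step 2 — Component impedances:
  R: Z = R = 1740 Ω
  C: Z = 1/(jωC) = -j/(ω·C) = 0 - j26.55 Ω
Step 3 — Series combination: Z_total = R + C = 1740 - j26.55 Ω = 1740∠-0.9° Ω.
Step 4 — Source phasor: V = 176∠-52.4° V = 107.4 - j139.4 V.
Step 5 — Current: I = V / Z = 0.06292 - j0.07918 A = 0.1011∠-51.5° A.
Step 6 — Complex power: S = V·I* = 17.8 - j0.2716 VA.
Step 7 — Real power: P = Re(S) = 17.8 W.
Step 8 — Reactive power: Q = Im(S) = -0.2716 VAR.
Step 9 — Apparent power: |S| = 17.8 VA.
Step 10 — Power factor: PF = P/|S| = 0.9999 (leading).

(a) P = 17.8 W  (b) Q = -0.2716 VAR  (c) S = 17.8 VA  (d) PF = 0.9999 (leading)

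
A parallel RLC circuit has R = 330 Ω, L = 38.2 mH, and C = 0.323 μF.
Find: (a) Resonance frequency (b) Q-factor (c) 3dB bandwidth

Step 1 — Resonance: ω₀ = 1/√(LC) = 1/√(0.0382·3.23e-07) = 9003 rad/s.
Step 2 — f₀ = ω₀/(2π) = 1433 Hz.
Step 3 — Parallel Q: Q = R/(ω₀L) = 330/(9003·0.0382) = 0.9596.
Step 4 — Bandwidth: Δω = ω₀/Q = 9382 rad/s; BW = Δω/(2π) = 1493 Hz.

(a) f₀ = 1433 Hz  (b) Q = 0.9596  (c) BW = 1493 Hz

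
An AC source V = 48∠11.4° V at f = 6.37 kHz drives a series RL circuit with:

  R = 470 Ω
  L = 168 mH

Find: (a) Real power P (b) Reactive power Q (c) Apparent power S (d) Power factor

Step 1 — Angular frequency: ω = 2π·f = 2π·6370 = 4.002e+04 rad/s.
Step 2 — Component impedances:
  R: Z = R = 470 Ω
  L: Z = jωL = j·4.002e+04·0.168 = 0 + j6724 Ω
Step 3 — Series combination: Z_total = R + L = 470 + j6724 Ω = 6740∠86.0° Ω.
Step 4 — Source phasor: V = 48∠11.4° V = 47.05 + j9.488 V.
Step 5 — Current: I = V / Z = 0.001891 - j0.006866 A = 0.007121∠-74.6° A.
Step 6 — Complex power: S = V·I* = 0.02383 + j0.341 VA.
Step 7 — Real power: P = Re(S) = 0.02383 W.
Step 8 — Reactive power: Q = Im(S) = 0.341 VAR.
Step 9 — Apparent power: |S| = 0.3418 VA.
Step 10 — Power factor: PF = P/|S| = 0.06973 (lagging).

(a) P = 0.02383 W  (b) Q = 0.341 VAR  (c) S = 0.3418 VA  (d) PF = 0.06973 (lagging)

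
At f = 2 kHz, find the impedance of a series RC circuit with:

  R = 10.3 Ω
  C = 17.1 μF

Step 1 — Angular frequency: ω = 2π·f = 2π·2000 = 1.257e+04 rad/s.
Step 2 — Component impedances:
  R: Z = R = 10.3 Ω
  C: Z = 1/(jωC) = -j/(ω·C) = 0 - j4.654 Ω
Step 3 — Series combination: Z_total = R + C = 10.3 - j4.654 Ω = 11.3∠-24.3° Ω.

Z = 10.3 - j4.654 Ω = 11.3∠-24.3° Ω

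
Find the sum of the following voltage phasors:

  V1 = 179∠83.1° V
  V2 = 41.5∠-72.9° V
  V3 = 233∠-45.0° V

Step 1 — Convert each phasor to rectangular form:
  V1 = 179·(cos(83.1°) + j·sin(83.1°)) = 21.5 + j177.7 V
  V2 = 41.5·(cos(-72.9°) + j·sin(-72.9°)) = 12.2 - j39.67 V
  V3 = 233·(cos(-45.0°) + j·sin(-45.0°)) = 164.8 - j164.8 V
Step 2 — Sum components: V_total = 198.5 - j26.72 V.
Step 3 — Convert to polar: |V_total| = 200.3 V, ∠V_total = -7.7°.

V_total = 200.3∠-7.7° V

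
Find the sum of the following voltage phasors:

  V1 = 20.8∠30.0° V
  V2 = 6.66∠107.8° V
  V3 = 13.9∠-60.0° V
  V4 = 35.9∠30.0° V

Step 1 — Convert each phasor to rectangular form:
  V1 = 20.8·(cos(30.0°) + j·sin(30.0°)) = 18.01 + j10.4 V
  V2 = 6.66·(cos(107.8°) + j·sin(107.8°)) = -2.036 + j6.341 V
  V3 = 13.9·(cos(-60.0°) + j·sin(-60.0°)) = 6.95 - j12.04 V
  V4 = 35.9·(cos(30.0°) + j·sin(30.0°)) = 31.09 + j17.95 V
Step 2 — Sum components: V_total = 54.02 + j22.65 V.
Step 3 — Convert to polar: |V_total| = 58.58 V, ∠V_total = 22.8°.

V_total = 58.58∠22.8° V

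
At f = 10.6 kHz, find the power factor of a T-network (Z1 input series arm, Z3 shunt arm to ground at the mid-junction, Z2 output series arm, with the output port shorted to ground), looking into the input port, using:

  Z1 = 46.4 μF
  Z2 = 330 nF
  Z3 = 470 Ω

Step 1 — Angular frequency: ω = 2π·f = 2π·1.06e+04 = 6.66e+04 rad/s.
Step 2 — Component impedances:
  Z1: Z = 1/(jωC) = -j/(ω·C) = 0 - j0.3236 Ω
  Z2: Z = 1/(jωC) = -j/(ω·C) = 0 - j45.5 Ω
  Z3: Z = R = 470 Ω
Step 3 — With the output port shorted to ground, the output series arm Z2 runs from the junction to ground; the shunt arm Z3 also runs from the junction to ground. They appear in parallel: Z3 || Z2 = 4.364 - j45.08 Ω.
Step 4 — Series with input arm Z1: Z_in = Z1 + (Z3 || Z2) = 4.364 - j45.4 Ω = 45.61∠-84.5° Ω.
Step 5 — Power factor: PF = cos(φ) = Re(Z)/|Z| = 4.364/45.61 = 0.09568.
Step 6 — Type: Im(Z) = -45.4 ⇒ leading (phase φ = -84.5°).

PF = 0.09568 (leading, φ = -84.5°)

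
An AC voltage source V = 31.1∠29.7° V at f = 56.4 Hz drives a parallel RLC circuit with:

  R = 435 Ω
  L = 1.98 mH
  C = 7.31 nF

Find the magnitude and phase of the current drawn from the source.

Step 1 — Angular frequency: ω = 2π·f = 2π·56.4 = 354.4 rad/s.
Step 2 — Component impedances:
  R: Z = R = 435 Ω
  L: Z = jωL = j·354.4·0.00198 = 0 + j0.7017 Ω
  C: Z = 1/(jωC) = -j/(ω·C) = 0 - j3.86e+05 Ω
Step 3 — Parallel combination: 1/Z_total = 1/R + 1/L + 1/C; Z_total = 0.001132 + j0.7017 Ω = 0.7017∠89.9° Ω.
Step 4 — Source phasor: V = 31.1∠29.7° V = 27.01 + j15.41 V.
Step 5 — Ohm's law: I = V / Z_total = (27.01 + j15.41) / (0.001132 + j0.7017) = 22.02 - j38.47 A.
Step 6 — Convert to polar: |I| = 44.32 A, ∠I = -60.2°.

I = 44.32∠-60.2° A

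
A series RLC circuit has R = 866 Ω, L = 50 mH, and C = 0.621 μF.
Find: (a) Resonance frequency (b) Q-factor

Step 1 — Resonance condition Im(Z)=0 gives ω₀ = 1/√(LC).
Step 2 — ω₀ = 1/√(0.05·6.21e-07) = 5675 rad/s.
Step 3 — f₀ = ω₀/(2π) = 903.2 Hz.
Step 4 — Series Q: Q = ω₀L/R = 5675·0.05/866 = 0.3277.

(a) f₀ = 903.2 Hz  (b) Q = 0.3277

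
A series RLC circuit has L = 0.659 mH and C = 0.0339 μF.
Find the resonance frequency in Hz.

Step 1 — Resonance condition Im(Z)=0 gives ω₀ = 1/√(LC).
Step 2 — ω₀ = 1/√(0.000659·3.39e-08) = 2.116e+05 rad/s.
Step 3 — f₀ = ω₀/(2π) = 3.367e+04 Hz.

f₀ = 3.367e+04 Hz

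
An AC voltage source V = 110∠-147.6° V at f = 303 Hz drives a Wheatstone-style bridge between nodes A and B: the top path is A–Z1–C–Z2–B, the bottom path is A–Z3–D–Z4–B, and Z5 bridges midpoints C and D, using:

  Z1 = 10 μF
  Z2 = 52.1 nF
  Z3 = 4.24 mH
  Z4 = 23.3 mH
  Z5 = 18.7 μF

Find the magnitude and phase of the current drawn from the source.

Step 1 — Angular frequency: ω = 2π·f = 2π·303 = 1904 rad/s.
Step 2 — Component impedances:
  Z1: Z = 1/(jωC) = -j/(ω·C) = 0 - j52.53 Ω
  Z2: Z = 1/(jωC) = -j/(ω·C) = 0 - j1.008e+04 Ω
  Z3: Z = jωL = j·1904·0.00424 = 0 + j8.072 Ω
  Z4: Z = jωL = j·1904·0.0233 = 0 + j44.36 Ω
  Z5: Z = 1/(jωC) = -j/(ω·C) = 0 - j28.09 Ω
Step 3 — Bridge requires nodal analysis (the Z5 bridge couples midpoints C and D, so the two paths cannot be reduced to a simple series/parallel combination). Setting node B to ground and injecting 1 A at node A, the 3-node admittance system at A, C, D solves to V_A = Z_AB = 0 + j53.55 Ω = 53.55∠90.0° Ω.
Step 4 — Source phasor: V = 110∠-147.6° V = -92.88 - j58.94 V.
Step 5 — Ohm's law: I = V / Z_total = (-92.88 - j58.94) / (0 + j53.55) = -1.101 + j1.734 A.
Step 6 — Convert to polar: |I| = 2.054 A, ∠I = 122.4°.

I = 2.054∠122.4° A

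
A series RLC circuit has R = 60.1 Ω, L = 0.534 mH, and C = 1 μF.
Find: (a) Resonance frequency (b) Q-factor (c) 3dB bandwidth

Step 1 — Resonance: ω₀ = 1/√(LC) = 1/√(0.000534·1e-06) = 4.327e+04 rad/s.
Step 2 — f₀ = ω₀/(2π) = 6887 Hz.
Step 3 — Series Q: Q = ω₀L/R = 4.327e+04·0.000534/60.1 = 0.3845.
Step 4 — Bandwidth: Δω = ω₀/Q = 1.125e+05 rad/s; BW = Δω/(2π) = 1.791e+04 Hz.

(a) f₀ = 6887 Hz  (b) Q = 0.3845  (c) BW = 1.791e+04 Hz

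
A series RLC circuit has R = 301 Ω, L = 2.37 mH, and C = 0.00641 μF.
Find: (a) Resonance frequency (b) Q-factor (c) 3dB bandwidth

Step 1 — Resonance: ω₀ = 1/√(LC) = 1/√(0.00237·6.41e-09) = 2.566e+05 rad/s.
Step 2 — f₀ = ω₀/(2π) = 4.083e+04 Hz.
Step 3 — Series Q: Q = ω₀L/R = 2.566e+05·0.00237/301 = 2.02.
Step 4 — Bandwidth: Δω = ω₀/Q = 1.27e+05 rad/s; BW = Δω/(2π) = 2.021e+04 Hz.

(a) f₀ = 4.083e+04 Hz  (b) Q = 2.02  (c) BW = 2.021e+04 Hz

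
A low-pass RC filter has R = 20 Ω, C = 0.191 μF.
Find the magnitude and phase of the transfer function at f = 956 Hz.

Step 1 — Angular frequency: ω = 2π·956 = 6007 rad/s.
Step 2 — Transfer function: H(jω) = 1/(1 + jωRC).
Step 3 — Denominator: 1 + jωRC = 1 + j·6007·20·1.91e-07 = 1 + j0.02295.
Step 4 — H = 0.9995 - j0.02293.
Step 5 — Magnitude: |H| = 0.9997 (-0.0 dB); phase: φ = -1.3°.

|H| = 0.9997 (-0.0 dB), φ = -1.3°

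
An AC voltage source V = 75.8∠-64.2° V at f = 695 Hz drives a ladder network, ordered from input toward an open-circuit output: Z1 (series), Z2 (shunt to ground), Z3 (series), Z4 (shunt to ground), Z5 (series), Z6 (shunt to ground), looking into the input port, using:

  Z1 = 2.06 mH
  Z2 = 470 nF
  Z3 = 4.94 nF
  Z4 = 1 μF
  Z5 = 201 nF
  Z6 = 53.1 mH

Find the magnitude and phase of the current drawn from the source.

Step 1 — Angular frequency: ω = 2π·f = 2π·695 = 4367 rad/s.
Step 2 — Component impedances:
  Z1: Z = jωL = j·4367·0.00206 = 0 + j8.996 Ω
  Z2: Z = 1/(jωC) = -j/(ω·C) = 0 - j487.2 Ω
  Z3: Z = 1/(jωC) = -j/(ω·C) = 0 - j4.636e+04 Ω
  Z4: Z = 1/(jωC) = -j/(ω·C) = 0 - j229 Ω
  Z5: Z = 1/(jωC) = -j/(ω·C) = 0 - j1139 Ω
  Z6: Z = jωL = j·4367·0.0531 = 0 + j231.9 Ω
Step 3 — Ladder network (open output): work backward from the far end, alternating series and parallel combinations. Z_in = 0 - j473.2 Ω = 473.2∠-90.0° Ω.
Step 4 — Source phasor: V = 75.8∠-64.2° V = 32.99 - j68.24 V.
Step 5 — Ohm's law: I = V / Z_total = (32.99 - j68.24) / (0 - j473.2) = 0.1442 + j0.06972 A.
Step 6 — Convert to polar: |I| = 0.1602 A, ∠I = 25.8°.

I = 0.1602∠25.8° A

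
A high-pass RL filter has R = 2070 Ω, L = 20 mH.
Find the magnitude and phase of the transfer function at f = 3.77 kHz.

Step 1 — Angular frequency: ω = 2π·3770 = 2.369e+04 rad/s.
Step 2 — Transfer function: H(jω) = jωL/(R + jωL).
Step 3 — Numerator jωL = j·473.8; denominator R + jωL = 2070 + j473.8.
Step 4 — H = 0.04977 + j0.2175.
Step 5 — Magnitude: |H| = 0.2231 (-13.0 dB); phase: φ = 77.1°.

|H| = 0.2231 (-13.0 dB), φ = 77.1°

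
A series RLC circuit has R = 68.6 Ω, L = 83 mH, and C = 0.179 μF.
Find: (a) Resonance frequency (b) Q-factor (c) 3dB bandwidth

Step 1 — Resonance: ω₀ = 1/√(LC) = 1/√(0.083·1.79e-07) = 8204 rad/s.
Step 2 — f₀ = ω₀/(2π) = 1306 Hz.
Step 3 — Series Q: Q = ω₀L/R = 8204·0.083/68.6 = 9.926.
Step 4 — Bandwidth: Δω = ω₀/Q = 826.5 rad/s; BW = Δω/(2π) = 131.5 Hz.

(a) f₀ = 1306 Hz  (b) Q = 9.926  (c) BW = 131.5 Hz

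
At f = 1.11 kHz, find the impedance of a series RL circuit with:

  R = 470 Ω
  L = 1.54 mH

Step 1 — Angular frequency: ω = 2π·f = 2π·1110 = 6974 rad/s.
Step 2 — Component impedances:
  R: Z = R = 470 Ω
  L: Z = jωL = j·6974·0.00154 = 0 + j10.74 Ω
Step 3 — Series combination: Z_total = R + L = 470 + j10.74 Ω = 470.1∠1.3° Ω.

Z = 470 + j10.74 Ω = 470.1∠1.3° Ω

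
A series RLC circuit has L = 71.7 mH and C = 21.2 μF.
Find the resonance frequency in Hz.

Step 1 — Resonance condition Im(Z)=0 gives ω₀ = 1/√(LC).
Step 2 — ω₀ = 1/√(0.0717·2.12e-05) = 811.1 rad/s.
Step 3 — f₀ = ω₀/(2π) = 129.1 Hz.

f₀ = 129.1 Hz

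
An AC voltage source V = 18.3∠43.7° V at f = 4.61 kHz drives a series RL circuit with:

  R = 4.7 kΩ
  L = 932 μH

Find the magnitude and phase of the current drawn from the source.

Step 1 — Angular frequency: ω = 2π·f = 2π·4610 = 2.897e+04 rad/s.
Step 2 — Component impedances:
  R: Z = R = 4700 Ω
  L: Z = jωL = j·2.897e+04·0.000932 = 0 + j27 Ω
Step 3 — Series combination: Z_total = R + L = 4700 + j27 Ω = 4700∠0.3° Ω.
Step 4 — Source phasor: V = 18.3∠43.7° V = 13.23 + j12.64 V.
Step 5 — Ohm's law: I = V / Z_total = (13.23 + j12.64) / (4700 + j27) = 0.00283 + j0.002674 A.
Step 6 — Convert to polar: |I| = 0.003894 A, ∠I = 43.4°.

I = 0.003894∠43.4° A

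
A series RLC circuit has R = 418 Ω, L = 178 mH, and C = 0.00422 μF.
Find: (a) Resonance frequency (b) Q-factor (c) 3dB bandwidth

Step 1 — Resonance: ω₀ = 1/√(LC) = 1/√(0.178·4.22e-09) = 3.649e+04 rad/s.
Step 2 — f₀ = ω₀/(2π) = 5807 Hz.
Step 3 — Series Q: Q = ω₀L/R = 3.649e+04·0.178/418 = 15.54.
Step 4 — Bandwidth: Δω = ω₀/Q = 2348 rad/s; BW = Δω/(2π) = 373.7 Hz.

(a) f₀ = 5807 Hz  (b) Q = 15.54  (c) BW = 373.7 Hz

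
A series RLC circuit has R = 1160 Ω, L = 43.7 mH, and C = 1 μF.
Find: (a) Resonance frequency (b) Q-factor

Step 1 — Resonance condition Im(Z)=0 gives ω₀ = 1/√(LC).
Step 2 — ω₀ = 1/√(0.0437·1e-06) = 4784 rad/s.
Step 3 — f₀ = ω₀/(2π) = 761.3 Hz.
Step 4 — Series Q: Q = ω₀L/R = 4784·0.0437/1160 = 0.1802.

(a) f₀ = 761.3 Hz  (b) Q = 0.1802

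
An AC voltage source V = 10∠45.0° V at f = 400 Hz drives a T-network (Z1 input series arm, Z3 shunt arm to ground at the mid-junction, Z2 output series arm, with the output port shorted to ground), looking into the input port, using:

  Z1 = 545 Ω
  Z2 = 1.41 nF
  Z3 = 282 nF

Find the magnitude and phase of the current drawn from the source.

Step 1 — Angular frequency: ω = 2π·f = 2π·400 = 2513 rad/s.
Step 2 — Component impedances:
  Z1: Z = R = 545 Ω
  Z2: Z = 1/(jωC) = -j/(ω·C) = 0 - j2.822e+05 Ω
  Z3: Z = 1/(jωC) = -j/(ω·C) = 0 - j1411 Ω
Step 3 — With the output port shorted to ground, the output series arm Z2 runs from the junction to ground; the shunt arm Z3 also runs from the junction to ground. They appear in parallel: Z3 || Z2 = 0 - j1404 Ω.
Step 4 — Series with input arm Z1: Z_in = Z1 + (Z3 || Z2) = 545 - j1404 Ω = 1506∠-68.8° Ω.
Step 5 — Source phasor: V = 10∠45.0° V = 7.071 + j7.071 V.
Step 6 — Ohm's law: I = V / Z_total = (7.071 + j7.071) / (545 - j1404) = -0.002678 + j0.006076 A.
Step 7 — Convert to polar: |I| = 0.00664 A, ∠I = 113.8°.

I = 0.00664∠113.8° A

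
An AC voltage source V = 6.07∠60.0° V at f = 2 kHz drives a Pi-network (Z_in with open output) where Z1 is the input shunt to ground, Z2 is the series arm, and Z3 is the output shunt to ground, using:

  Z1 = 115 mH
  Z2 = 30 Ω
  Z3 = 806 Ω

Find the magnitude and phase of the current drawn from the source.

Step 1 — Angular frequency: ω = 2π·f = 2π·2000 = 1.257e+04 rad/s.
Step 2 — Component impedances:
  Z1: Z = jωL = j·1.257e+04·0.115 = 0 + j1445 Ω
  Z2: Z = R = 30 Ω
  Z3: Z = R = 806 Ω
Step 3 — With open output, the series arm Z2 and the output shunt Z3 appear in series to ground: Z2 + Z3 = 836 Ω.
Step 4 — Parallel with input shunt Z1: Z_in = Z1 || (Z2 + Z3) = 626.4 + j362.4 Ω = 723.6∠30.0° Ω.
Step 5 — Source phasor: V = 6.07∠60.0° V = 3.035 + j5.257 V.
Step 6 — Ohm's law: I = V / Z_total = (3.035 + j5.257) / (626.4 + j362.4) = 0.007268 + j0.004188 A.
Step 7 — Convert to polar: |I| = 0.008388 A, ∠I = 30.0°.

I = 0.008388∠30.0° A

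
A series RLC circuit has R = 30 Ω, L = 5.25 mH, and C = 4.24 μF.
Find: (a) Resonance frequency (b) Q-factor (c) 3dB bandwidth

Step 1 — Resonance: ω₀ = 1/√(LC) = 1/√(0.00525·4.24e-06) = 6703 rad/s.
Step 2 — f₀ = ω₀/(2π) = 1067 Hz.
Step 3 — Series Q: Q = ω₀L/R = 6703·0.00525/30 = 1.173.
Step 4 — Bandwidth: Δω = ω₀/Q = 5714 rad/s; BW = Δω/(2π) = 909.5 Hz.

(a) f₀ = 1067 Hz  (b) Q = 1.173  (c) BW = 909.5 Hz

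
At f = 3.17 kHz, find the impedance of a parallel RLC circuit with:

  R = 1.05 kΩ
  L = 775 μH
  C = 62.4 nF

Step 1 — Angular frequency: ω = 2π·f = 2π·3170 = 1.992e+04 rad/s.
Step 2 — Component impedances:
  R: Z = R = 1050 Ω
  L: Z = jωL = j·1.992e+04·0.000775 = 0 + j15.44 Ω
  C: Z = 1/(jωC) = -j/(ω·C) = 0 - j804.6 Ω
Step 3 — Parallel combination: 1/Z_total = 1/R + 1/L + 1/C; Z_total = 0.2358 + j15.73 Ω = 15.74∠89.1° Ω.

Z = 0.2358 + j15.73 Ω = 15.74∠89.1° Ω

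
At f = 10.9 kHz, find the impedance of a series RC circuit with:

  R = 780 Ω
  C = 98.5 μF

Step 1 — Angular frequency: ω = 2π·f = 2π·1.09e+04 = 6.849e+04 rad/s.
Step 2 — Component impedances:
  R: Z = R = 780 Ω
  C: Z = 1/(jωC) = -j/(ω·C) = 0 - j0.1482 Ω
Step 3 — Series combination: Z_total = R + C = 780 - j0.1482 Ω = 780∠-0.0° Ω.

Z = 780 - j0.1482 Ω = 780∠-0.0° Ω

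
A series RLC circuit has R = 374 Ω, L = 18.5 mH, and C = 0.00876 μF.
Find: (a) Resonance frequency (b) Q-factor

Step 1 — Resonance condition Im(Z)=0 gives ω₀ = 1/√(LC).
Step 2 — ω₀ = 1/√(0.0185·8.76e-09) = 7.855e+04 rad/s.
Step 3 — f₀ = ω₀/(2π) = 1.25e+04 Hz.
Step 4 — Series Q: Q = ω₀L/R = 7.855e+04·0.0185/374 = 3.886.

(a) f₀ = 1.25e+04 Hz  (b) Q = 3.886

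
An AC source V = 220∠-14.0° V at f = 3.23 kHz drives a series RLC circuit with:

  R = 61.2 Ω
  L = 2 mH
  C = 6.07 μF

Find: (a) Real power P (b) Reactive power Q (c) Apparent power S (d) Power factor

Step 1 — Angular frequency: ω = 2π·f = 2π·3230 = 2.029e+04 rad/s.
Step 2 — Component impedances:
  R: Z = R = 61.2 Ω
  L: Z = jωL = j·2.029e+04·0.002 = 0 + j40.59 Ω
  C: Z = 1/(jωC) = -j/(ω·C) = 0 - j8.118 Ω
Step 3 — Series combination: Z_total = R + L + C = 61.2 + j32.47 Ω = 69.28∠27.9° Ω.
Step 4 — Source phasor: V = 220∠-14.0° V = 213.5 - j53.22 V.
Step 5 — Current: I = V / Z = 2.362 - j2.123 A = 3.175∠-41.9° A.
Step 6 — Complex power: S = V·I* = 617.1 + j327.4 VA.
Step 7 — Real power: P = Re(S) = 617.1 W.
Step 8 — Reactive power: Q = Im(S) = 327.4 VAR.
Step 9 — Apparent power: |S| = 698.6 VA.
Step 10 — Power factor: PF = P/|S| = 0.8834 (lagging).

(a) P = 617.1 W  (b) Q = 327.4 VAR  (c) S = 698.6 VA  (d) PF = 0.8834 (lagging)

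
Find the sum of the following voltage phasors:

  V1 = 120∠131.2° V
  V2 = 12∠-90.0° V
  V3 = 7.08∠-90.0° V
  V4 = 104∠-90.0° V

Step 1 — Convert each phasor to rectangular form:
  V1 = 120·(cos(131.2°) + j·sin(131.2°)) = -79.04 + j90.29 V
  V2 = 12·(cos(-90.0°) + j·sin(-90.0°)) = 0 - j12 V
  V3 = 7.08·(cos(-90.0°) + j·sin(-90.0°)) = 0 - j7.08 V
  V4 = 104·(cos(-90.0°) + j·sin(-90.0°)) = 0 - j104 V
Step 2 — Sum components: V_total = -79.04 - j32.79 V.
Step 3 — Convert to polar: |V_total| = 85.57 V, ∠V_total = -157.5°.

V_total = 85.57∠-157.5° V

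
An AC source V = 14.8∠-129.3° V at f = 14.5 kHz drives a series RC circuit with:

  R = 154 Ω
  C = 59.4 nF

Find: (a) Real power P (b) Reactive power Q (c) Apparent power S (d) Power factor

Step 1 — Angular frequency: ω = 2π·f = 2π·1.45e+04 = 9.111e+04 rad/s.
Step 2 — Component impedances:
  R: Z = R = 154 Ω
  C: Z = 1/(jωC) = -j/(ω·C) = 0 - j184.8 Ω
Step 3 — Series combination: Z_total = R + C = 154 - j184.8 Ω = 240.5∠-50.2° Ω.
Step 4 — Source phasor: V = 14.8∠-129.3° V = -9.374 - j11.45 V.
Step 5 — Current: I = V / Z = 0.01163 - j0.06042 A = 0.06153∠-79.1° A.
Step 6 — Complex power: S = V·I* = 0.583 - j0.6995 VA.
Step 7 — Real power: P = Re(S) = 0.583 W.
Step 8 — Reactive power: Q = Im(S) = -0.6995 VAR.
Step 9 — Apparent power: |S| = 0.9106 VA.
Step 10 — Power factor: PF = P/|S| = 0.6402 (leading).

(a) P = 0.583 W  (b) Q = -0.6995 VAR  (c) S = 0.9106 VA  (d) PF = 0.6402 (leading)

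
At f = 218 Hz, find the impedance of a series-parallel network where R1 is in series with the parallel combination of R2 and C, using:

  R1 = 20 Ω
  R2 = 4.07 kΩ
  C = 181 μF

Step 1 — Angular frequency: ω = 2π·f = 2π·218 = 1370 rad/s.
Step 2 — Component impedances:
  R1: Z = R = 20 Ω
  R2: Z = R = 4070 Ω
  C: Z = 1/(jωC) = -j/(ω·C) = 0 - j4.034 Ω
Step 3 — Parallel branch: R2 || C = 1/(1/R2 + 1/C) = 0.003997 - j4.034 Ω.
Step 4 — Series with R1: Z_total = R1 + (R2 || C) = 20 - j4.034 Ω = 20.41∠-11.4° Ω.

Z = 20 - j4.034 Ω = 20.41∠-11.4° Ω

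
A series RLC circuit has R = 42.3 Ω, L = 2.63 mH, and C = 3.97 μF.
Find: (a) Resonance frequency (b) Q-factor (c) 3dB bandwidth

Step 1 — Resonance: ω₀ = 1/√(LC) = 1/√(0.00263·3.97e-06) = 9786 rad/s.
Step 2 — f₀ = ω₀/(2π) = 1558 Hz.
Step 3 — Series Q: Q = ω₀L/R = 9786·0.00263/42.3 = 0.6085.
Step 4 — Bandwidth: Δω = ω₀/Q = 1.608e+04 rad/s; BW = Δω/(2π) = 2560 Hz.

(a) f₀ = 1558 Hz  (b) Q = 0.6085  (c) BW = 2560 Hz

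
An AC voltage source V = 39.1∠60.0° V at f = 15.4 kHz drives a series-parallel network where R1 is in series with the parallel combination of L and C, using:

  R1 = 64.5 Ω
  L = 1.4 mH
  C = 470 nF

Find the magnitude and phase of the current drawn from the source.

Step 1 — Angular frequency: ω = 2π·f = 2π·1.54e+04 = 9.676e+04 rad/s.
Step 2 — Component impedances:
  R1: Z = R = 64.5 Ω
  L: Z = jωL = j·9.676e+04·0.0014 = 0 + j135.5 Ω
  C: Z = 1/(jωC) = -j/(ω·C) = 0 - j21.99 Ω
Step 3 — Parallel branch: L || C = 1/(1/L + 1/C) = 0 - j26.25 Ω.
Step 4 — Series with R1: Z_total = R1 + (L || C) = 64.5 - j26.25 Ω = 69.64∠-22.1° Ω.
Step 5 — Source phasor: V = 39.1∠60.0° V = 19.55 + j33.86 V.
Step 6 — Ohm's law: I = V / Z_total = (19.55 + j33.86) / (64.5 - j26.25) = 0.07674 + j0.5562 A.
Step 7 — Convert to polar: |I| = 0.5615 A, ∠I = 82.1°.

I = 0.5615∠82.1° A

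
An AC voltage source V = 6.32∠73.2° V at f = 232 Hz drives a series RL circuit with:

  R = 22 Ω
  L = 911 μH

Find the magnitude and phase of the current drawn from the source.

Step 1 — Angular frequency: ω = 2π·f = 2π·232 = 1458 rad/s.
Step 2 — Component impedances:
  R: Z = R = 22 Ω
  L: Z = jωL = j·1458·0.000911 = 0 + j1.328 Ω
Step 3 — Series combination: Z_total = R + L = 22 + j1.328 Ω = 22.04∠3.5° Ω.
Step 4 — Source phasor: V = 6.32∠73.2° V = 1.827 + j6.05 V.
Step 5 — Ohm's law: I = V / Z_total = (1.827 + j6.05) / (22 + j1.328) = 0.09927 + j0.269 A.
Step 6 — Convert to polar: |I| = 0.2868 A, ∠I = 69.7°.

I = 0.2868∠69.7° A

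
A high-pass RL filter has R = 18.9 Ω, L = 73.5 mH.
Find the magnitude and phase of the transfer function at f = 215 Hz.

Step 1 — Angular frequency: ω = 2π·215 = 1351 rad/s.
Step 2 — Transfer function: H(jω) = jωL/(R + jωL).
Step 3 — Numerator jωL = j·99.29; denominator R + jωL = 18.9 + j99.29.
Step 4 — H = 0.965 + j0.1837.
Step 5 — Magnitude: |H| = 0.9824 (-0.2 dB); phase: φ = 10.8°.

|H| = 0.9824 (-0.2 dB), φ = 10.8°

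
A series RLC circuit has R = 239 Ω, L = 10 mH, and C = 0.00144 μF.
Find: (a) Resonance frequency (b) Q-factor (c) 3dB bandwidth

Step 1 — Resonance: ω₀ = 1/√(LC) = 1/√(0.01·1.44e-09) = 2.635e+05 rad/s.
Step 2 — f₀ = ω₀/(2π) = 4.194e+04 Hz.
Step 3 — Series Q: Q = ω₀L/R = 2.635e+05·0.01/239 = 11.03.
Step 4 — Bandwidth: Δω = ω₀/Q = 2.39e+04 rad/s; BW = Δω/(2π) = 3804 Hz.

(a) f₀ = 4.194e+04 Hz  (b) Q = 11.03  (c) BW = 3804 Hz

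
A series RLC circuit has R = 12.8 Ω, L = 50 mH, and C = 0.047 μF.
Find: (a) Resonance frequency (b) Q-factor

Step 1 — Resonance condition Im(Z)=0 gives ω₀ = 1/√(LC).
Step 2 — ω₀ = 1/√(0.05·4.7e-08) = 2.063e+04 rad/s.
Step 3 — f₀ = ω₀/(2π) = 3283 Hz.
Step 4 — Series Q: Q = ω₀L/R = 2.063e+04·0.05/12.8 = 80.58.

(a) f₀ = 3283 Hz  (b) Q = 80.58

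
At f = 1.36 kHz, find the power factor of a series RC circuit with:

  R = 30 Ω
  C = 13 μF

Step 1 — Angular frequency: ω = 2π·f = 2π·1360 = 8545 rad/s.
Step 2 — Component impedances:
  R: Z = R = 30 Ω
  C: Z = 1/(jωC) = -j/(ω·C) = 0 - j9.002 Ω
Step 3 — Series combination: Z_total = R + C = 30 - j9.002 Ω = 31.32∠-16.7° Ω.
Step 4 — Power factor: PF = cos(φ) = Re(Z)/|Z| = 30/31.321 = 0.9578.
Step 5 — Type: Im(Z) = -9.002 ⇒ leading (phase φ = -16.7°).

PF = 0.9578 (leading, φ = -16.7°)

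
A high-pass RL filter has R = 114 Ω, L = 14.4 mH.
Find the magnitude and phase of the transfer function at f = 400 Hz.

Step 1 — Angular frequency: ω = 2π·400 = 2513 rad/s.
Step 2 — Transfer function: H(jω) = jωL/(R + jωL).
Step 3 — Numerator jωL = j·36.19; denominator R + jωL = 114 + j36.19.
Step 4 — H = 0.09156 + j0.2884.
Step 5 — Magnitude: |H| = 0.3026 (-10.4 dB); phase: φ = 72.4°.

|H| = 0.3026 (-10.4 dB), φ = 72.4°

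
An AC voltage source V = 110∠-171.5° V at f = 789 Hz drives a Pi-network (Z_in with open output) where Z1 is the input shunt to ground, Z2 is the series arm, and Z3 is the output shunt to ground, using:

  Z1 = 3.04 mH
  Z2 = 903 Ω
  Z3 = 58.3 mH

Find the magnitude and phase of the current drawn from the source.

Step 1 — Angular frequency: ω = 2π·f = 2π·789 = 4957 rad/s.
Step 2 — Component impedances:
  Z1: Z = jωL = j·4957·0.00304 = 0 + j15.07 Ω
  Z2: Z = R = 903 Ω
  Z3: Z = jωL = j·4957·0.0583 = 0 + j289 Ω
Step 3 — With open output, the series arm Z2 and the output shunt Z3 appear in series to ground: Z2 + Z3 = 903 + j289 Ω.
Step 4 — Parallel with input shunt Z1: Z_in = Z1 || (Z2 + Z3) = 0.2259 + j14.99 Ω = 15∠89.1° Ω.
Step 5 — Source phasor: V = 110∠-171.5° V = -108.8 - j16.26 V.
Step 6 — Ohm's law: I = V / Z_total = (-108.8 - j16.26) / (0.2259 + j14.99) = -1.193 + j7.237 A.
Step 7 — Convert to polar: |I| = 7.335 A, ∠I = 99.4°.

I = 7.335∠99.4° A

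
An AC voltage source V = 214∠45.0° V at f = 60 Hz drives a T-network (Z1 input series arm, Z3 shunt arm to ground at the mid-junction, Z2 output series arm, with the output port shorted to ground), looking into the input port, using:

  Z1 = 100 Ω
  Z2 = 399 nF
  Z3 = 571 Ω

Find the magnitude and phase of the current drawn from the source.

Step 1 — Angular frequency: ω = 2π·f = 2π·60 = 377 rad/s.
Step 2 — Component impedances:
  Z1: Z = R = 100 Ω
  Z2: Z = 1/(jωC) = -j/(ω·C) = 0 - j6648 Ω
  Z3: Z = R = 571 Ω
Step 3 — With the output port shorted to ground, the output series arm Z2 runs from the junction to ground; the shunt arm Z3 also runs from the junction to ground. They appear in parallel: Z3 || Z2 = 566.8 - j48.68 Ω.
Step 4 — Series with input arm Z1: Z_in = Z1 + (Z3 || Z2) = 666.8 - j48.68 Ω = 668.6∠-4.2° Ω.
Step 5 — Source phasor: V = 214∠45.0° V = 151.3 + j151.3 V.
Step 6 — Ohm's law: I = V / Z_total = (151.3 + j151.3) / (666.8 - j48.68) = 0.2092 + j0.2422 A.
Step 7 — Convert to polar: |I| = 0.3201 A, ∠I = 49.2°.

I = 0.3201∠49.2° A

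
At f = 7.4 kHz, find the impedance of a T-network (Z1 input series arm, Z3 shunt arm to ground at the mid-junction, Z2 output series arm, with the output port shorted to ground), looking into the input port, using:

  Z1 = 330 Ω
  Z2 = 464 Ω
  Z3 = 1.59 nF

Step 1 — Angular frequency: ω = 2π·f = 2π·7400 = 4.65e+04 rad/s.
Step 2 — Component impedances:
  Z1: Z = R = 330 Ω
  Z2: Z = R = 464 Ω
  Z3: Z = 1/(jωC) = -j/(ω·C) = 0 - j1.353e+04 Ω
Step 3 — With the output port shorted to ground, the output series arm Z2 runs from the junction to ground; the shunt arm Z3 also runs from the junction to ground. They appear in parallel: Z3 || Z2 = 463.5 - j15.9 Ω.
Step 4 — Series with input arm Z1: Z_in = Z1 + (Z3 || Z2) = 793.5 - j15.9 Ω = 793.6∠-1.1° Ω.

Z = 793.5 - j15.9 Ω = 793.6∠-1.1° Ω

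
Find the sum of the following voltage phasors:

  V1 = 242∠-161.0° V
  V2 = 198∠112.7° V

Step 1 — Convert each phasor to rectangular form:
  V1 = 242·(cos(-161.0°) + j·sin(-161.0°)) = -228.8 - j78.79 V
  V2 = 198·(cos(112.7°) + j·sin(112.7°)) = -76.41 + j182.7 V
Step 2 — Sum components: V_total = -305.2 + j103.9 V.
Step 3 — Convert to polar: |V_total| = 322.4 V, ∠V_total = 161.2°.

V_total = 322.4∠161.2° V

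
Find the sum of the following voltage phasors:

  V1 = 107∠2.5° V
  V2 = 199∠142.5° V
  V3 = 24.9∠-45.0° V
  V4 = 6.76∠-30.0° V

Step 1 — Convert each phasor to rectangular form:
  V1 = 107·(cos(2.5°) + j·sin(2.5°)) = 106.9 + j4.667 V
  V2 = 199·(cos(142.5°) + j·sin(142.5°)) = -157.9 + j121.1 V
  V3 = 24.9·(cos(-45.0°) + j·sin(-45.0°)) = 17.61 - j17.61 V
  V4 = 6.76·(cos(-30.0°) + j·sin(-30.0°)) = 5.854 - j3.38 V
Step 2 — Sum components: V_total = -27.52 + j104.8 V.
Step 3 — Convert to polar: |V_total| = 108.4 V, ∠V_total = 104.7°.

V_total = 108.4∠104.7° V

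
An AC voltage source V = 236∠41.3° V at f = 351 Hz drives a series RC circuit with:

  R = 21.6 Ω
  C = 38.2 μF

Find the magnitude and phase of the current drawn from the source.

Step 1 — Angular frequency: ω = 2π·f = 2π·351 = 2205 rad/s.
Step 2 — Component impedances:
  R: Z = R = 21.6 Ω
  C: Z = 1/(jωC) = -j/(ω·C) = 0 - j11.87 Ω
Step 3 — Series combination: Z_total = R + C = 21.6 - j11.87 Ω = 24.65∠-28.8° Ω.
Step 4 — Source phasor: V = 236∠41.3° V = 177.3 + j155.8 V.
Step 5 — Ohm's law: I = V / Z_total = (177.3 + j155.8) / (21.6 - j11.87) = 3.261 + j9.003 A.
Step 6 — Convert to polar: |I| = 9.575 A, ∠I = 70.1°.

I = 9.575∠70.1° A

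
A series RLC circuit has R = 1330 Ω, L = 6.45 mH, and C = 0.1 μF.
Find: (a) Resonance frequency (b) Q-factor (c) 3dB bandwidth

Step 1 — Resonance condition Im(Z)=0 gives ω₀ = 1/√(LC).
Step 2 — ω₀ = 1/√(0.00645·1e-07) = 3.937e+04 rad/s.
Step 3 — f₀ = ω₀/(2π) = 6267 Hz.
Step 4 — Series Q: Q = ω₀L/R = 3.937e+04·0.00645/1330 = 0.191.
Step 5 — 3dB bandwidth: Δω = ω₀/Q = 2.062e+05 rad/s; BW = Δω/(2π) = 3.282e+04 Hz.

(a) f₀ = 6267 Hz  (b) Q = 0.191  (c) BW = 3.282e+04 Hz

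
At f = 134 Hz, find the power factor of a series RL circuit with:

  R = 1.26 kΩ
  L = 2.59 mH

Step 1 — Angular frequency: ω = 2π·f = 2π·134 = 841.9 rad/s.
Step 2 — Component impedances:
  R: Z = R = 1260 Ω
  L: Z = jωL = j·841.9·0.00259 = 0 + j2.181 Ω
Step 3 — Series combination: Z_total = R + L = 1260 + j2.181 Ω = 1260∠0.1° Ω.
Step 4 — Power factor: PF = cos(φ) = Re(Z)/|Z| = 1260/1260 = 1.
Step 5 — Type: Im(Z) = 2.181 ⇒ lagging (phase φ = 0.1°).

PF = 1 (lagging, φ = 0.1°)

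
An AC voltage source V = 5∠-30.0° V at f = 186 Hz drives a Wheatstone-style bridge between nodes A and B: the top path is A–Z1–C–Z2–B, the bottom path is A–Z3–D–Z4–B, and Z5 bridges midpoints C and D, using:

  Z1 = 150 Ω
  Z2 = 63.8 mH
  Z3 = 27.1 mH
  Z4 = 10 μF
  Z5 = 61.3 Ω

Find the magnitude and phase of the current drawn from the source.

Step 1 — Angular frequency: ω = 2π·f = 2π·186 = 1169 rad/s.
Step 2 — Component impedances:
  Z1: Z = R = 150 Ω
  Z2: Z = jωL = j·1169·0.0638 = 0 + j74.56 Ω
  Z3: Z = jωL = j·1169·0.0271 = 0 + j31.67 Ω
  Z4: Z = 1/(jωC) = -j/(ω·C) = 0 - j85.57 Ω
  Z5: Z = R = 61.3 Ω
Step 3 — Bridge requires nodal analysis (the Z5 bridge couples midpoints C and D, so the two paths cannot be reduced to a simple series/parallel combination). Setting node B to ground and injecting 1 A at node A, the 3-node admittance system at A, C, D solves to V_A = Z_AB = 132.6 - j25.42 Ω = 135∠-10.9° Ω.
Step 4 — Source phasor: V = 5∠-30.0° V = 4.33 - j2.5 V.
Step 5 — Ohm's law: I = V / Z_total = (4.33 - j2.5) / (132.6 - j25.42) = 0.03499 - j0.01215 A.
Step 6 — Convert to polar: |I| = 0.03704 A, ∠I = -19.1°.

I = 0.03704∠-19.1° A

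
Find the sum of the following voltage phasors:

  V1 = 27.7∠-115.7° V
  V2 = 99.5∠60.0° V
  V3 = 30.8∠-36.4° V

Step 1 — Convert each phasor to rectangular form:
  V1 = 27.7·(cos(-115.7°) + j·sin(-115.7°)) = -12.01 - j24.96 V
  V2 = 99.5·(cos(60.0°) + j·sin(60.0°)) = 49.75 + j86.17 V
  V3 = 30.8·(cos(-36.4°) + j·sin(-36.4°)) = 24.79 - j18.28 V
Step 2 — Sum components: V_total = 62.53 + j42.93 V.
Step 3 — Convert to polar: |V_total| = 75.85 V, ∠V_total = 34.5°.

V_total = 75.85∠34.5° V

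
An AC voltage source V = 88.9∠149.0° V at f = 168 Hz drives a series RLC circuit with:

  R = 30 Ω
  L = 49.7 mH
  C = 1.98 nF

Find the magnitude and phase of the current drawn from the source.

Step 1 — Angular frequency: ω = 2π·f = 2π·168 = 1056 rad/s.
Step 2 — Component impedances:
  R: Z = R = 30 Ω
  L: Z = jωL = j·1056·0.0497 = 0 + j52.46 Ω
  C: Z = 1/(jωC) = -j/(ω·C) = 0 - j4.785e+05 Ω
Step 3 — Series combination: Z_total = R + L + C = 30 - j4.784e+05 Ω = 4.784e+05∠-90.0° Ω.
Step 4 — Source phasor: V = 88.9∠149.0° V = -76.2 + j45.79 V.
Step 5 — Ohm's law: I = V / Z_total = (-76.2 + j45.79) / (30 - j4.784e+05) = -9.572e-05 - j0.0001593 A.
Step 6 — Convert to polar: |I| = 0.0001858 A, ∠I = -121.0°.

I = 0.0001858∠-121.0° A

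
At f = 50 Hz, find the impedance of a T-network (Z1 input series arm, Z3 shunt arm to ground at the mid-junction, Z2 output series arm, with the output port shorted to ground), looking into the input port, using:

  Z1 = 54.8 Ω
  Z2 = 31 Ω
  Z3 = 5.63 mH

Step 1 — Angular frequency: ω = 2π·f = 2π·50 = 314.2 rad/s.
Step 2 — Component impedances:
  Z1: Z = R = 54.8 Ω
  Z2: Z = R = 31 Ω
  Z3: Z = jωL = j·314.2·0.00563 = 0 + j1.769 Ω
Step 3 — With the output port shorted to ground, the output series arm Z2 runs from the junction to ground; the shunt arm Z3 also runs from the junction to ground. They appear in parallel: Z3 || Z2 = 0.1006 + j1.763 Ω.
Step 4 — Series with input arm Z1: Z_in = Z1 + (Z3 || Z2) = 54.9 + j1.763 Ω = 54.93∠1.8° Ω.

Z = 54.9 + j1.763 Ω = 54.93∠1.8° Ω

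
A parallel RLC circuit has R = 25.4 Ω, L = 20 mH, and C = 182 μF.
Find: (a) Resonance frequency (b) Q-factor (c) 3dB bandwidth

Step 1 — Resonance: ω₀ = 1/√(LC) = 1/√(0.02·0.000182) = 524.1 rad/s.
Step 2 — f₀ = ω₀/(2π) = 83.42 Hz.
Step 3 — Parallel Q: Q = R/(ω₀L) = 25.4/(524.1·0.02) = 2.423.
Step 4 — Bandwidth: Δω = ω₀/Q = 216.3 rad/s; BW = Δω/(2π) = 34.43 Hz.

(a) f₀ = 83.42 Hz  (b) Q = 2.423  (c) BW = 34.43 Hz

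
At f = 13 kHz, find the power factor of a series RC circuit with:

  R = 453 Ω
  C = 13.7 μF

Step 1 — Angular frequency: ω = 2π·f = 2π·1.3e+04 = 8.168e+04 rad/s.
Step 2 — Component impedances:
  R: Z = R = 453 Ω
  C: Z = 1/(jωC) = -j/(ω·C) = 0 - j0.8936 Ω
Step 3 — Series combination: Z_total = R + C = 453 - j0.8936 Ω = 453∠-0.1° Ω.
Step 4 — Power factor: PF = cos(φ) = Re(Z)/|Z| = 453/453 = 1.
Step 5 — Type: Im(Z) = -0.8936 ⇒ leading (phase φ = -0.1°).

PF = 1 (leading, φ = -0.1°)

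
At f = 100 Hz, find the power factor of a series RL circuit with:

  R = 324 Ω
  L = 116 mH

Step 1 — Angular frequency: ω = 2π·f = 2π·100 = 628.3 rad/s.
Step 2 — Component impedances:
  R: Z = R = 324 Ω
  L: Z = jωL = j·628.3·0.116 = 0 + j72.88 Ω
Step 3 — Series combination: Z_total = R + L = 324 + j72.88 Ω = 332.1∠12.7° Ω.
Step 4 — Power factor: PF = cos(φ) = Re(Z)/|Z| = 324/332.1 = 0.9756.
Step 5 — Type: Im(Z) = 72.88 ⇒ lagging (phase φ = 12.7°).

PF = 0.9756 (lagging, φ = 12.7°)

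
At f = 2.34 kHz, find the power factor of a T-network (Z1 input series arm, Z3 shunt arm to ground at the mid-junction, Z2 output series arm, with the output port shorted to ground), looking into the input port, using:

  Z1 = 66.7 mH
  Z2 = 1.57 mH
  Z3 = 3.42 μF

Step 1 — Angular frequency: ω = 2π·f = 2π·2340 = 1.47e+04 rad/s.
Step 2 — Component impedances:
  Z1: Z = jωL = j·1.47e+04·0.0667 = 0 + j980.7 Ω
  Z2: Z = jωL = j·1.47e+04·0.00157 = 0 + j23.08 Ω
  Z3: Z = 1/(jωC) = -j/(ω·C) = 0 - j19.89 Ω
Step 3 — With the output port shorted to ground, the output series arm Z2 runs from the junction to ground; the shunt arm Z3 also runs from the junction to ground. They appear in parallel: Z3 || Z2 = 0 - j143.6 Ω.
Step 4 — Series with input arm Z1: Z_in = Z1 + (Z3 || Z2) = 0 + j837 Ω = 837∠90.0° Ω.
Step 5 — Power factor: PF = cos(φ) = Re(Z)/|Z| = 0/837 = 0.
Step 6 — Type: Im(Z) = 837 ⇒ lagging (phase φ = 90.0°).

PF = 0 (lagging, φ = 90.0°)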